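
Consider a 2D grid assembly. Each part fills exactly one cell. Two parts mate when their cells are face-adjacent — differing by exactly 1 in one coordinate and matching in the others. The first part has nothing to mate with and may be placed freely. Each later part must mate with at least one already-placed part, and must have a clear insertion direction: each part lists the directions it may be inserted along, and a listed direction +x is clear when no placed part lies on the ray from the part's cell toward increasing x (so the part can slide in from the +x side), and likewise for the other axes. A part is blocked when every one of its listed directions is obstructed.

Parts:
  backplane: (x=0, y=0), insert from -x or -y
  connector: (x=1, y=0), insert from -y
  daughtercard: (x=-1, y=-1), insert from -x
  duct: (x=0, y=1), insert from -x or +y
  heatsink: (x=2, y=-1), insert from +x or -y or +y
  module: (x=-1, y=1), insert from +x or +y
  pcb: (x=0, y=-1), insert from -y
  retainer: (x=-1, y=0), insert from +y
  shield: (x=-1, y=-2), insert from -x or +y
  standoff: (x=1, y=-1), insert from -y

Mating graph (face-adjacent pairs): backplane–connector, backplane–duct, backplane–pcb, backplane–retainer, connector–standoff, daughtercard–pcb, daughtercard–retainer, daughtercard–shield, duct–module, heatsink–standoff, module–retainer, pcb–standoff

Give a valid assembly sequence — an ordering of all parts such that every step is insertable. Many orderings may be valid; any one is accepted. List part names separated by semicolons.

backplane; connector; standoff; pcb; daughtercard; shield; retainer; module; heatsink; duct

1. backplane@(0, 0) [-x clear] — {backplane}
2. connector@(1, 0) [-y clear] — {backplane, connector}
3. standoff@(1, -1) [-y clear] — {backplane, connector, standoff}
4. pcb@(0, -1) [-y clear] — {backplane, connector, pcb, standoff}
5. daughtercard@(-1, -1) [-x clear] — {backplane, connector, daughtercard, pcb, standoff}
6. shield@(-1, -2) [-x clear] — {backplane, connector, daughtercard, pcb, shield, standoff}
7. retainer@(-1, 0) [+y clear] — {backplane, connector, daughtercard, pcb, retainer, shield, standoff}
8. module@(-1, 1) [+x clear] — {backplane, connector, daughtercard, module, pcb, retainer, shield, standoff}
9. heatsink@(2, -1) [+x clear] — {backplane, connector, daughtercard, heatsink, module, pcb, retainer, shield, standoff}
10. duct@(0, 1) [+y clear] — {backplane, connector, daughtercard, duct, heatsink, module, pcb, retainer, shield, standoff}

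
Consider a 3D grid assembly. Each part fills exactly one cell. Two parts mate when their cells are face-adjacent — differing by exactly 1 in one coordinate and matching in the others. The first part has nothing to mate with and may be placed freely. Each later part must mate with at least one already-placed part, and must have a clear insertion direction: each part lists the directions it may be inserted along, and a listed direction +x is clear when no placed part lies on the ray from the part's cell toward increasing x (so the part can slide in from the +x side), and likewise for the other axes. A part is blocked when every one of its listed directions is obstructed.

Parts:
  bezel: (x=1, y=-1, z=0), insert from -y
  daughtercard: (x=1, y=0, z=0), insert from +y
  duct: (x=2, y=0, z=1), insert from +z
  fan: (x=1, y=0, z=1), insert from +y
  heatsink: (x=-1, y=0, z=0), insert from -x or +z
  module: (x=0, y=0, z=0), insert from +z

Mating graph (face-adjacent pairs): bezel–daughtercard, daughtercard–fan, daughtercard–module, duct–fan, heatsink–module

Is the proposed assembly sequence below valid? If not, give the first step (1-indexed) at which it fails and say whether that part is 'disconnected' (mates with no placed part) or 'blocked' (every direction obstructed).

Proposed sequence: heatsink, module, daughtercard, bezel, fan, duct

Valid

1. heatsink@(-1, 0, 0) [-x clear] — {heatsink}
2. module@(0, 0, 0) [+z clear] — {heatsink, module}
3. daughtercard@(1, 0, 0) [+y clear] — {daughtercard, heatsink, module}
4. bezel@(1, -1, 0) [-y clear] — {bezel, daughtercard, heatsink, module}
5. fan@(1, 0, 1) [+y clear] — {bezel, daughtercard, fan, heatsink, module}
6. duct@(2, 0, 1) [+z clear] — {bezel, daughtercard, duct, fan, heatsink, module}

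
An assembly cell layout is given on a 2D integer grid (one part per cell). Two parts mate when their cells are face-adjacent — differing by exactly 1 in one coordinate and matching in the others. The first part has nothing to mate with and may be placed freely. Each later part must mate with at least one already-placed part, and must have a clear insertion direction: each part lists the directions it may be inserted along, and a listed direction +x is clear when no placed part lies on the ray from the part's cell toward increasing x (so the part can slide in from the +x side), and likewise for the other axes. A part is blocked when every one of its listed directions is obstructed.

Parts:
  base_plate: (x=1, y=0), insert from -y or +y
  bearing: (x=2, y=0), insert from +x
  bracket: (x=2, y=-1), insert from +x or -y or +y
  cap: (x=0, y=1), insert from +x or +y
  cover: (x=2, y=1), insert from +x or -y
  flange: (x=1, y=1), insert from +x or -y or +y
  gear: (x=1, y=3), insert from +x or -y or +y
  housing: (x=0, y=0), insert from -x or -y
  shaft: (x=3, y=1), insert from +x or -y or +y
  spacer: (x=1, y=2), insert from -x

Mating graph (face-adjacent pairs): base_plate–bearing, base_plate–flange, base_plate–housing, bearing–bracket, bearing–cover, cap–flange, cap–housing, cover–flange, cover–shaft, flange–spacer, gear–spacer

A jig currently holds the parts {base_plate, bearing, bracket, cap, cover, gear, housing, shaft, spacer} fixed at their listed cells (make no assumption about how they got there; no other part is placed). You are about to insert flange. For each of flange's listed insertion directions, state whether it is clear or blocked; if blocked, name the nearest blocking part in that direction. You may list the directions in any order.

+x: nearest on ray is cover@(2, 1) ⇒ blocked
-y: nearest on ray is base_plate@(1, 0) ⇒ blocked
+y: nearest on ray is spacer@(1, 2) ⇒ blocked

+x: blocked by cover; +y: blocked by spacer; -y: blocked by base_plate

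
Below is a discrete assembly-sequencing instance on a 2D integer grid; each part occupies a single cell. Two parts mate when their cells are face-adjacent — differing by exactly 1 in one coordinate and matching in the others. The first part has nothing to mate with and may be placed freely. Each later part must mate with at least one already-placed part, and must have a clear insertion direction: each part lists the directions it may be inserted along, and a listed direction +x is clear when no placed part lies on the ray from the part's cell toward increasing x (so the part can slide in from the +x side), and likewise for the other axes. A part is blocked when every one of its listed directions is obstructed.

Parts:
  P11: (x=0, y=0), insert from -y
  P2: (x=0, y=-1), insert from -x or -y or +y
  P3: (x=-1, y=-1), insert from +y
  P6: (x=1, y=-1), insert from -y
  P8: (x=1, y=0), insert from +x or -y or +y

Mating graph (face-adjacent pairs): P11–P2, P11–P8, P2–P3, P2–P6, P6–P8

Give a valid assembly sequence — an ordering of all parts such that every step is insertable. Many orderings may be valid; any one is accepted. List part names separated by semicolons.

P8; P11; P6; P2; P3

1. P8@(1, 0) [+x clear] — {P8}
2. P11@(0, 0) [-y clear] — {P11, P8}
3. P6@(1, -1) [-y clear] — {P11, P6, P8}
4. P2@(0, -1) [-x clear] — {P11, P2, P6, P8}
5. P3@(-1, -1) [+y clear] — {P11, P2, P3, P6, P8}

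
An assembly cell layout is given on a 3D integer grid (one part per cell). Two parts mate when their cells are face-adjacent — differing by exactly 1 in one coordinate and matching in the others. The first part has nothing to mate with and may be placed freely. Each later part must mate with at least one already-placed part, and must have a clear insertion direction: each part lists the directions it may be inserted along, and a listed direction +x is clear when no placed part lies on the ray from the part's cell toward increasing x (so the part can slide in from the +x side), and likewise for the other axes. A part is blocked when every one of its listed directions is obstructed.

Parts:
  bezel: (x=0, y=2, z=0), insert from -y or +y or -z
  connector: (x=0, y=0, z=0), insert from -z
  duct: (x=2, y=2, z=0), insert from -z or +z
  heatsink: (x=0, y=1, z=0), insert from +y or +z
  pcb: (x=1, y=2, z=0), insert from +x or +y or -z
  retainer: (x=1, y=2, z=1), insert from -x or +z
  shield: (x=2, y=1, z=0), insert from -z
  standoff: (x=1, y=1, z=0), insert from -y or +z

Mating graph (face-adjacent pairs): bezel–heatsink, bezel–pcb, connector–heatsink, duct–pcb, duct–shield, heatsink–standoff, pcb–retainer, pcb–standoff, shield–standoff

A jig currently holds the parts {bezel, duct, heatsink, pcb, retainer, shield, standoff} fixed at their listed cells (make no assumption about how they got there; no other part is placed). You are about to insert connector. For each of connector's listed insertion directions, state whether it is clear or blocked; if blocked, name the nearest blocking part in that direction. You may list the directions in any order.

-z: ray from connector(0, 0, 0) has no placed part ⇒ clear

-z: clear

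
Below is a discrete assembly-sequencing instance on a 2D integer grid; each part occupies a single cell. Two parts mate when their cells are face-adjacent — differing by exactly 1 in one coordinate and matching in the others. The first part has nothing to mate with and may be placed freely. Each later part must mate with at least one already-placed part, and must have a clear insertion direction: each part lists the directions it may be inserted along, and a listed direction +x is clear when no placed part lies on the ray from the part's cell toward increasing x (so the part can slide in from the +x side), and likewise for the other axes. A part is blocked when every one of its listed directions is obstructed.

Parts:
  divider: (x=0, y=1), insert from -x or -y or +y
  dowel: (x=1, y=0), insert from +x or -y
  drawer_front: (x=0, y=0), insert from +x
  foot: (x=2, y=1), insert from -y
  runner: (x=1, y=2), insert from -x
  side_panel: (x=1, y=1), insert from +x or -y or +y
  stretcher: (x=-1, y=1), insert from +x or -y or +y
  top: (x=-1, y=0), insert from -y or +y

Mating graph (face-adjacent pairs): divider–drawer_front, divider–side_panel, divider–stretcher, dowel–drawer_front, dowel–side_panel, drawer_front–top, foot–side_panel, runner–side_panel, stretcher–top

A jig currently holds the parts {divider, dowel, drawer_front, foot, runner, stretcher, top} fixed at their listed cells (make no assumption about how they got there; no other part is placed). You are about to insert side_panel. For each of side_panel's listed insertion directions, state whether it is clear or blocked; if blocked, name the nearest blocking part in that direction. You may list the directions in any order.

+x: nearest on ray is foot@(2, 1) ⇒ blocked
-y: nearest on ray is dowel@(1, 0) ⇒ blocked
+y: nearest on ray is runner@(1, 2) ⇒ blocked

+x: blocked by foot; +y: blocked by runner; -y: blocked by dowel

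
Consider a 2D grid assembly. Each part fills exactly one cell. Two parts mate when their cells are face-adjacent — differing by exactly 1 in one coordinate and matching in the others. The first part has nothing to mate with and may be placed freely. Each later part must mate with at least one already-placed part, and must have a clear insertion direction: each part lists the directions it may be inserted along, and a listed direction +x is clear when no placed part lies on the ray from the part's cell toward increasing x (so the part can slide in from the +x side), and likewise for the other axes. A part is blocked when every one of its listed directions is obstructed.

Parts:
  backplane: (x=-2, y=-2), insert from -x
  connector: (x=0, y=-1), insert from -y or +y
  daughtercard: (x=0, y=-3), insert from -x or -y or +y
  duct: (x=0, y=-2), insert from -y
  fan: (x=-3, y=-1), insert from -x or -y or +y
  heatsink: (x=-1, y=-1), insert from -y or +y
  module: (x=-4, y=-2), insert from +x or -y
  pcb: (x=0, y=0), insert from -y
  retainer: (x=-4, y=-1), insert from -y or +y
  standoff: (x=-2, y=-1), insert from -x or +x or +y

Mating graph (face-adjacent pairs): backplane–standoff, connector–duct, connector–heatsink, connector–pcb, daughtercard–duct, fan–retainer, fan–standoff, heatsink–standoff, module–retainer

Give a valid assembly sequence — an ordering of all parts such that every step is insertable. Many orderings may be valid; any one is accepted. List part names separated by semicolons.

pcb; connector; duct; daughtercard; heatsink; standoff; fan; backplane; retainer; module

1. pcb@(0, 0) [-y clear] — {pcb}
2. connector@(0, -1) [-y clear] — {connector, pcb}
3. duct@(0, -2) [-y clear] — {connector, duct, pcb}
4. daughtercard@(0, -3) [-x clear] — {connector, daughtercard, duct, pcb}
5. heatsink@(-1, -1) [-y clear] — {connector, daughtercard, duct, heatsink, pcb}
6. standoff@(-2, -1) [-x clear] — {connector, daughtercard, duct, heatsink, pcb, standoff}
7. fan@(-3, -1) [-x clear] — {connector, daughtercard, duct, fan, heatsink, pcb, standoff}
8. backplane@(-2, -2) [-x clear] — {backplane, connector, daughtercard, duct, fan, heatsink, pcb, standoff}
9. retainer@(-4, -1) [-y clear] — {backplane, connector, daughtercard, duct, fan, heatsink, pcb, retainer, standoff}
10. module@(-4, -2) [-y clear] — {backplane, connector, daughtercard, duct, fan, heatsink, module, pcb, retainer, standoff}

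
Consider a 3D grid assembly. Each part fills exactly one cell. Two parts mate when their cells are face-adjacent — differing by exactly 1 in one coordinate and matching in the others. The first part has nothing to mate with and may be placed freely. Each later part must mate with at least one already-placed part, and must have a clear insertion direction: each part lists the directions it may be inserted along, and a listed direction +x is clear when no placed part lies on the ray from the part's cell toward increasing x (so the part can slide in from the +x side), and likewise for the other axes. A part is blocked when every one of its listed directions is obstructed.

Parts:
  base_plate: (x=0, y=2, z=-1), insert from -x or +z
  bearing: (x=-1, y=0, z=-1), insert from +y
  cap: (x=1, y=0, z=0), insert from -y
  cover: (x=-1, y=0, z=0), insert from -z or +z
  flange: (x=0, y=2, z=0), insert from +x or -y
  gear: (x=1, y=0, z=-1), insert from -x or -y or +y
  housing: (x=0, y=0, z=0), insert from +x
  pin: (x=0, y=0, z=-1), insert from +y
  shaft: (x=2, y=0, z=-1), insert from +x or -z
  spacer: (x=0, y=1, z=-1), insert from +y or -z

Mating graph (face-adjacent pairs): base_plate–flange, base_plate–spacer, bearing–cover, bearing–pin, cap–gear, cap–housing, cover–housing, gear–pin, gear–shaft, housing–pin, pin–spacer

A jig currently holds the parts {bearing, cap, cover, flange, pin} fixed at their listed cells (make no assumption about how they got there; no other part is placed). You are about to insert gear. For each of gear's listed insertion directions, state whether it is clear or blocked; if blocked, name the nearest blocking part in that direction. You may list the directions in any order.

-x: nearest on ray is pin@(0, 0, -1) ⇒ blocked
-y: ray from gear(1, 0, -1) has no placed part ⇒ clear
+y: ray from gear(1, 0, -1) has no placed part ⇒ clear

+y: clear; -x: blocked by pin; -y: clear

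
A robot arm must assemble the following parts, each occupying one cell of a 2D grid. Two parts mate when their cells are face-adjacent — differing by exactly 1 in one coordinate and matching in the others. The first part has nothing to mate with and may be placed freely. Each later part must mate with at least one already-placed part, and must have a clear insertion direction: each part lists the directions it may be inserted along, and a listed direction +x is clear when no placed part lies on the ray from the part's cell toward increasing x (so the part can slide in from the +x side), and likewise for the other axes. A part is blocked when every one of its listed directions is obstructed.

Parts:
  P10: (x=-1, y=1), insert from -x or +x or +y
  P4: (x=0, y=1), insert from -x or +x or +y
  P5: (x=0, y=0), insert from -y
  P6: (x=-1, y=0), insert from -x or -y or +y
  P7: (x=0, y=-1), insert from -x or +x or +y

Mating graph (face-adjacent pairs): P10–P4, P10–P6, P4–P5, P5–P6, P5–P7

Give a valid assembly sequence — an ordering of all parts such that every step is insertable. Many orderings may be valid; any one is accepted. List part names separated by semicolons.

1. P10@(-1, 1) [-x clear] — {P10}
2. P4@(0, 1) [+x clear] — {P10, P4}
3. P6@(-1, 0) [-x clear] — {P10, P4, P6}
4. P5@(0, 0) [-y clear] — {P10, P4, P5, P6}
5. P7@(0, -1) [-x clear] — {P10, P4, P5, P6, P7}

P10; P4; P6; P5; P7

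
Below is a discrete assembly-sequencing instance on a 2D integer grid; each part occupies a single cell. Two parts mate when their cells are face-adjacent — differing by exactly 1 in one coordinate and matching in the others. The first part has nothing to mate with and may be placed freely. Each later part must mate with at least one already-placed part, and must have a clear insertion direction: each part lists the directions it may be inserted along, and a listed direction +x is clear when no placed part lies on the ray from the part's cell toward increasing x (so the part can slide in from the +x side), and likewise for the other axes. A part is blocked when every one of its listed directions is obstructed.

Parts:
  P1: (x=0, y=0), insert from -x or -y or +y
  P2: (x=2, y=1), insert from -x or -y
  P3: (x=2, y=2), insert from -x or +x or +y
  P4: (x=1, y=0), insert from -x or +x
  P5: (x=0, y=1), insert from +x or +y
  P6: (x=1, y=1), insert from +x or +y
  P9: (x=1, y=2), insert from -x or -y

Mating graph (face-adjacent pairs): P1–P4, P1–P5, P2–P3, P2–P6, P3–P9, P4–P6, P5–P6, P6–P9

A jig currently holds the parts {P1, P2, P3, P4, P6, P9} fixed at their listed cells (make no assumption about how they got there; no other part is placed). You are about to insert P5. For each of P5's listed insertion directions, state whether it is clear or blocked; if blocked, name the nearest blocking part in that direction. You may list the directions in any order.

+x: blocked by P6; +y: clear

+x: nearest on ray is P6@(1, 1) ⇒ blocked
+y: ray from P5(0, 1) has no placed part ⇒ clear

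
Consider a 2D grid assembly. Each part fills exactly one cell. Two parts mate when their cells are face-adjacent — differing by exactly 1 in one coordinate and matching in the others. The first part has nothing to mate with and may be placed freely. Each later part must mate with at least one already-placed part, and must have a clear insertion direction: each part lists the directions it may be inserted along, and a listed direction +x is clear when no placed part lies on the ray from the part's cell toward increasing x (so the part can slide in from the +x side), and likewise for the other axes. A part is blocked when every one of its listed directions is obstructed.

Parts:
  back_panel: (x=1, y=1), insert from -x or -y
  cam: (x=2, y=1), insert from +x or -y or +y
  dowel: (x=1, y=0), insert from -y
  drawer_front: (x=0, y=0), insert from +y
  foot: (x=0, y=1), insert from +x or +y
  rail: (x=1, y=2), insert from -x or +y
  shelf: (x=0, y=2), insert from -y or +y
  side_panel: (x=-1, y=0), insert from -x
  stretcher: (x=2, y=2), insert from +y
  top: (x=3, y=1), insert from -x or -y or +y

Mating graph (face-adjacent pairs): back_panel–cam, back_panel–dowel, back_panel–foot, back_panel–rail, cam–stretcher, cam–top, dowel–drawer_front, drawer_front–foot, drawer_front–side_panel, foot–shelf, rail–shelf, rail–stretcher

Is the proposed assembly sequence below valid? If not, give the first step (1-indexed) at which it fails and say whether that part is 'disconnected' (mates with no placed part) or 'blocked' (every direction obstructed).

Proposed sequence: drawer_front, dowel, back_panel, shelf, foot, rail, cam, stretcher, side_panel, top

Invalid at step 4 (disconnected)

1. drawer_front@(0, 0) [+y clear] — {drawer_front}
2. dowel@(1, 0) [-y clear] — {dowel, drawer_front}
3. back_panel@(1, 1) [-x clear] — {back_panel, dowel, drawer_front}
4. shelf@(0, 2) — no placed neighbour ⇒ disconnected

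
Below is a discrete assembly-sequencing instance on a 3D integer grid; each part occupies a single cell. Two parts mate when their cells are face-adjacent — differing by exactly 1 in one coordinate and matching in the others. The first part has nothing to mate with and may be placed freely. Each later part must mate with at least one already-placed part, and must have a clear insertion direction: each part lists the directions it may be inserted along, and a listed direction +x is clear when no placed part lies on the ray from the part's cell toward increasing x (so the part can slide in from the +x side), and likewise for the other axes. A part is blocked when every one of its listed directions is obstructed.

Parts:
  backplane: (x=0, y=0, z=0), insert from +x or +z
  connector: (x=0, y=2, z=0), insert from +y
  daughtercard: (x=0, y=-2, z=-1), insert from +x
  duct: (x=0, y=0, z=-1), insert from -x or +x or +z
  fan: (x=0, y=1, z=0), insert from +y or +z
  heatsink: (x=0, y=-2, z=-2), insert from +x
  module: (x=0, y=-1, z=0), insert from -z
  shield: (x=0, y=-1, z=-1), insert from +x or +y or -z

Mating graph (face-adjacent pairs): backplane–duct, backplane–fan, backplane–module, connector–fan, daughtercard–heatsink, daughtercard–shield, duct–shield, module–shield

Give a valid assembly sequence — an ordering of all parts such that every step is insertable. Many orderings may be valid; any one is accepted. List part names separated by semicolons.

1. connector@(0, 2, 0) [+y clear] — {connector}
2. fan@(0, 1, 0) [+z clear] — {connector, fan}
3. backplane@(0, 0, 0) [+x clear] — {backplane, connector, fan}
4. duct@(0, 0, -1) [-x clear] — {backplane, connector, duct, fan}
5. module@(0, -1, 0) [-z clear] — {backplane, connector, duct, fan, module}
6. shield@(0, -1, -1) [+x clear] — {backplane, connector, duct, fan, module, shield}
7. daughtercard@(0, -2, -1) [+x clear] — {backplane, connector, daughtercard, duct, fan, module, shield}
8. heatsink@(0, -2, -2) [+x clear] — {backplane, connector, daughtercard, duct, fan, heatsink, module, shield}

connector; fan; backplane; duct; module; shield; daughtercard; heatsink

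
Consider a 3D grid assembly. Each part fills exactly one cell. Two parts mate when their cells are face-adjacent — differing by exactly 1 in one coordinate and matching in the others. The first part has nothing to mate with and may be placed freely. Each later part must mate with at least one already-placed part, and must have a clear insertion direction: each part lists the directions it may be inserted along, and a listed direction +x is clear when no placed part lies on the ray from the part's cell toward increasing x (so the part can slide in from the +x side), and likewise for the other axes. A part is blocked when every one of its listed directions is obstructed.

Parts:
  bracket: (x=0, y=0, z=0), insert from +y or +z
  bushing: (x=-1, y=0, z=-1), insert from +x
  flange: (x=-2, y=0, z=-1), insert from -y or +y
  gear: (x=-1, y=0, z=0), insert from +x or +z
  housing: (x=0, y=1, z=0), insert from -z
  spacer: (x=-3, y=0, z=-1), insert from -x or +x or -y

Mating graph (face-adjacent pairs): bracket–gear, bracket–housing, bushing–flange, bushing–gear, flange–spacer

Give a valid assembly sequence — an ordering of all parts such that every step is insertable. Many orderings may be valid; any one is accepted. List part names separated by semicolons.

housing; bracket; gear; bushing; flange; spacer

1. housing@(0, 1, 0) [-z clear] — {housing}
2. bracket@(0, 0, 0) [+z clear] — {bracket, housing}
3. gear@(-1, 0, 0) [+z clear] — {bracket, gear, housing}
4. bushing@(-1, 0, -1) [+x clear] — {bracket, bushing, gear, housing}
5. flange@(-2, 0, -1) [-y clear] — {bracket, bushing, flange, gear, housing}
6. spacer@(-3, 0, -1) [-x clear] — {bracket, bushing, flange, gear, housing, spacer}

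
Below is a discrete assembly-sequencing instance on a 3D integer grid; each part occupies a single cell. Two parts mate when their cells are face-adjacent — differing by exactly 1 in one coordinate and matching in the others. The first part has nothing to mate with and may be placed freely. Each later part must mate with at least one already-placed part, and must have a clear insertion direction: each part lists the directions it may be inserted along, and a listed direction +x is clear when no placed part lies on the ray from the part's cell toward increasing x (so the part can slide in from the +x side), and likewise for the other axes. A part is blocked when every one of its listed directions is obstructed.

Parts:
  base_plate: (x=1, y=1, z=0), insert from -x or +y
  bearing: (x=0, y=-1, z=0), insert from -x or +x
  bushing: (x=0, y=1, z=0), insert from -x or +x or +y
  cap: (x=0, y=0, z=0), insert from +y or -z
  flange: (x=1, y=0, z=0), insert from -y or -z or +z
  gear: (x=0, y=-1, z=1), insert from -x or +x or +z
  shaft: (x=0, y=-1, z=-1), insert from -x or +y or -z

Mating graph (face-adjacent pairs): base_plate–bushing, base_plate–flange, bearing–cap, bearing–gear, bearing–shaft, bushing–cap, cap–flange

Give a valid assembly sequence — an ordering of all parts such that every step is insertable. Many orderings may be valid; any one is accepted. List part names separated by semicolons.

1. gear@(0, -1, 1) [-x clear] — {gear}
2. bearing@(0, -1, 0) [-x clear] — {bearing, gear}
3. cap@(0, 0, 0) [+y clear] — {bearing, cap, gear}
4. flange@(1, 0, 0) [-y clear] — {bearing, cap, flange, gear}
5. base_plate@(1, 1, 0) [-x clear] — {base_plate, bearing, cap, flange, gear}
6. bushing@(0, 1, 0) [-x clear] — {base_plate, bearing, bushing, cap, flange, gear}
7. shaft@(0, -1, -1) [-x clear] — {base_plate, bearing, bushing, cap, flange, gear, shaft}

gear; bearing; cap; flange; base_plate; bushing; shaft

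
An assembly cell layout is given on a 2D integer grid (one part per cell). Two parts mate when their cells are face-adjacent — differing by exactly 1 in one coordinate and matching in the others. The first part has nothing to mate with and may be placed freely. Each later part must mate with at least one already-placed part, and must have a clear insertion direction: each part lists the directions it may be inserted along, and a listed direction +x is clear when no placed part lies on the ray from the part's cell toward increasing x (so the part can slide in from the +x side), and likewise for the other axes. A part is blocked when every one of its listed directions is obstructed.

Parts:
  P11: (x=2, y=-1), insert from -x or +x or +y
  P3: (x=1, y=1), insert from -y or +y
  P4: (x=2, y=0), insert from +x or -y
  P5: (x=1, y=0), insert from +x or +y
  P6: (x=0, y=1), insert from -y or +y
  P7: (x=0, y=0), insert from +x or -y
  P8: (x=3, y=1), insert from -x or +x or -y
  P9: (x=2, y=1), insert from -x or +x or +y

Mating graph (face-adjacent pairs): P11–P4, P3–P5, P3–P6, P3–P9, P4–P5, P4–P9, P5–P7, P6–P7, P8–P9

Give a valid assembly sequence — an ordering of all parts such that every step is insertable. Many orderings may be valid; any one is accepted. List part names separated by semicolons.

P7; P6; P3; P9; P5; P8; P4; P11

1. P7@(0, 0) [+x clear] — {P7}
2. P6@(0, 1) [+y clear] — {P6, P7}
3. P3@(1, 1) [-y clear] — {P3, P6, P7}
4. P9@(2, 1) [+x clear] — {P3, P6, P7, P9}
5. P5@(1, 0) [+x clear] — {P3, P5, P6, P7, P9}
6. P8@(3, 1) [+x clear] — {P3, P5, P6, P7, P8, P9}
7. P4@(2, 0) [+x clear] — {P3, P4, P5, P6, P7, P8, P9}
8. P11@(2, -1) [-x clear] — {P11, P3, P4, P5, P6, P7, P8, P9}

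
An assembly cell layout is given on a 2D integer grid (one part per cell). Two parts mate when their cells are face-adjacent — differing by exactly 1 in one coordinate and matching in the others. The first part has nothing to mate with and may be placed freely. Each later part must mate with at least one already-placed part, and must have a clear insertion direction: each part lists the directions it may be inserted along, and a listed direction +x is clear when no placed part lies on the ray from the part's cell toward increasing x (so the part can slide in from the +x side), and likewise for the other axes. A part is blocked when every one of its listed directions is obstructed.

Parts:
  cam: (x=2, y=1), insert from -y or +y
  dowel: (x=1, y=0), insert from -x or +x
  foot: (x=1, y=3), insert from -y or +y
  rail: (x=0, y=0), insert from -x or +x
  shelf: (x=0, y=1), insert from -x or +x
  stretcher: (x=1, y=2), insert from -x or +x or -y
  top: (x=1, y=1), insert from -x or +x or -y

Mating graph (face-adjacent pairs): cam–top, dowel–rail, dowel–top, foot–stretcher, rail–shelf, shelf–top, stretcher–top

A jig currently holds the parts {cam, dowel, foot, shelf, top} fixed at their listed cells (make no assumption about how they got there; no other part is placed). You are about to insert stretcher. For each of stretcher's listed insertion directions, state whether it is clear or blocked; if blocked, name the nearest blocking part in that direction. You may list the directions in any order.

-x: ray from stretcher(1, 2) has no placed part ⇒ clear
+x: ray from stretcher(1, 2) has no placed part ⇒ clear
-y: nearest on ray is top@(1, 1) ⇒ blocked

+x: clear; -x: clear; -y: blocked by top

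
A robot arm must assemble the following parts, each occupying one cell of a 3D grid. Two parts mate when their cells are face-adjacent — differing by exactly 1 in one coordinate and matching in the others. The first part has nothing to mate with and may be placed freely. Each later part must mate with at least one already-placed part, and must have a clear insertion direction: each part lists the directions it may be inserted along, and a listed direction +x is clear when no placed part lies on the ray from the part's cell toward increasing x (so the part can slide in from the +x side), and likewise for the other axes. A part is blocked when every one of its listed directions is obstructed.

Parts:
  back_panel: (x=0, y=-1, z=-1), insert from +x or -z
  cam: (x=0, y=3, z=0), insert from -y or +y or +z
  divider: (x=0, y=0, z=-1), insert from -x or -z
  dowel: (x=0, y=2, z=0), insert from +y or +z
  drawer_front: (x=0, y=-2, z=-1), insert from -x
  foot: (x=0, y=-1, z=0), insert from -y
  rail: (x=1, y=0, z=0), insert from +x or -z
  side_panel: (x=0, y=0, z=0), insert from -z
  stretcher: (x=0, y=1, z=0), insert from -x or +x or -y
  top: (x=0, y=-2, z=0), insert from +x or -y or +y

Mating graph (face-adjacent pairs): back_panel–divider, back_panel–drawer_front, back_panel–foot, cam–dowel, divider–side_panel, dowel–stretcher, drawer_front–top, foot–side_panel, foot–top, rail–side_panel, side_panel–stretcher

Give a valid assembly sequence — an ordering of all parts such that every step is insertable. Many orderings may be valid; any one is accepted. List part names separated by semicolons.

side_panel; foot; stretcher; dowel; cam; rail; divider; top; drawer_front; back_panel

1. side_panel@(0, 0, 0) [-z clear] — {side_panel}
2. foot@(0, -1, 0) [-y clear] — {foot, side_panel}
3. stretcher@(0, 1, 0) [-x clear] — {foot, side_panel, stretcher}
4. dowel@(0, 2, 0) [+y clear] — {dowel, foot, side_panel, stretcher}
5. cam@(0, 3, 0) [+y clear] — {cam, dowel, foot, side_panel, stretcher}
6. rail@(1, 0, 0) [+x clear] — {cam, dowel, foot, rail, side_panel, stretcher}
7. divider@(0, 0, -1) [-x clear] — {cam, divider, dowel, foot, rail, side_panel, stretcher}
8. top@(0, -2, 0) [+x clear] — {cam, divider, dowel, foot, rail, side_panel, stretcher, top}
9. drawer_front@(0, -2, -1) [-x clear] — {cam, divider, dowel, drawer_front, foot, rail, side_panel, stretcher, top}
10. back_panel@(0, -1, -1) [+x clear] — {back_panel, cam, divider, dowel, drawer_front, foot, rail, side_panel, stretcher, top}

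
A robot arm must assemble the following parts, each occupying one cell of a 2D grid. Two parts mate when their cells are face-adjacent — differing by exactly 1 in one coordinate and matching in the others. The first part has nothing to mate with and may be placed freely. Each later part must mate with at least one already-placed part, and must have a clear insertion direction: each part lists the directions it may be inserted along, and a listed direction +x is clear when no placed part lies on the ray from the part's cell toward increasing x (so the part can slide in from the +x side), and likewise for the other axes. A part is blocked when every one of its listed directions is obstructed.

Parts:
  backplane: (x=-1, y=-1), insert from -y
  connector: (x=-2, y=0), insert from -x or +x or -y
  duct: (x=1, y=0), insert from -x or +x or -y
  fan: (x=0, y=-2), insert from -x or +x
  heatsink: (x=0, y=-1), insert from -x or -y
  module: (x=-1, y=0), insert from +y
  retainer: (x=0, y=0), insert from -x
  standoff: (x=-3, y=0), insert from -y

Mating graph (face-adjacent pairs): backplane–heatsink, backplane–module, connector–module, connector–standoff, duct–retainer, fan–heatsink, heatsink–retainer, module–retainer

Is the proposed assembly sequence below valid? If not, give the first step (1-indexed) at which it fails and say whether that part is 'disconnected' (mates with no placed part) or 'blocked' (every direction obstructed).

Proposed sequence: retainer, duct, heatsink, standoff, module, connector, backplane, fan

1. retainer@(0, 0) [-x clear] — {retainer}
2. duct@(1, 0) [+x clear] — {duct, retainer}
3. heatsink@(0, -1) [-x clear] — {duct, heatsink, retainer}
4. standoff@(-3, 0) — no placed neighbour ⇒ disconnected

Invalid at step 4 (disconnected)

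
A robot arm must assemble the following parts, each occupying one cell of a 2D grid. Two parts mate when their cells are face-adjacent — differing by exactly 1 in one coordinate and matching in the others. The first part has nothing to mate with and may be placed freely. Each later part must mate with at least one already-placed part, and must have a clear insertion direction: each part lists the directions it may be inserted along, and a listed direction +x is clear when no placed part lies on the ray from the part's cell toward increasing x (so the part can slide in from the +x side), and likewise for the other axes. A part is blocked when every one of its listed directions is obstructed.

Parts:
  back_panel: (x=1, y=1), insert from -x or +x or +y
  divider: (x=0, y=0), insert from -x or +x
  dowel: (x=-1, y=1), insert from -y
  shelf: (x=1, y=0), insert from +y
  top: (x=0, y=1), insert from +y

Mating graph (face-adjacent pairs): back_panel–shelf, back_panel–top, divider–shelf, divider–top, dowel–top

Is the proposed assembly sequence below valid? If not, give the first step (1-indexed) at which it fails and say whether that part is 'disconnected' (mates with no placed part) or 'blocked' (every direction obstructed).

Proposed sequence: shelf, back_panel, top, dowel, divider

1. shelf@(1, 0) [+y clear] — {shelf}
2. back_panel@(1, 1) [-x clear] — {back_panel, shelf}
3. top@(0, 1) [+y clear] — {back_panel, shelf, top}
4. dowel@(-1, 1) [-y clear] — {back_panel, dowel, shelf, top}
5. divider@(0, 0) [-x clear] — {back_panel, divider, dowel, shelf, top}

Valid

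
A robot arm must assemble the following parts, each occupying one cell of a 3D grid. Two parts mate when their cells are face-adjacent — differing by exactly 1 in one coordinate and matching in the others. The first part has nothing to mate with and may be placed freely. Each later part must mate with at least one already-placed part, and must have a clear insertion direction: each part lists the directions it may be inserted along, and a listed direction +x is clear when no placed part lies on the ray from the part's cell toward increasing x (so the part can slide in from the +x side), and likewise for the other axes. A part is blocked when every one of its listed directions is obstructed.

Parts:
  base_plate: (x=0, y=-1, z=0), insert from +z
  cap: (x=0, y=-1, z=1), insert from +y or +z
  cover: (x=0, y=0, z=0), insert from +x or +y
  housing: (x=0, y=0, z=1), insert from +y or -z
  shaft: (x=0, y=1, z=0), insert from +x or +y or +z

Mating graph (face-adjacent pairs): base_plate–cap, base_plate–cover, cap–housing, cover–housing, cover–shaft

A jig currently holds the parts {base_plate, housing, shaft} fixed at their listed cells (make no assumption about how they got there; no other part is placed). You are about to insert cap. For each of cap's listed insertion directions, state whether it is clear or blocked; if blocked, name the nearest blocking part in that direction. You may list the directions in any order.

+y: blocked by housing; +z: clear

+y: nearest on ray is housing@(0, 0, 1) ⇒ blocked
+z: ray from cap(0, -1, 1) has no placed part ⇒ clear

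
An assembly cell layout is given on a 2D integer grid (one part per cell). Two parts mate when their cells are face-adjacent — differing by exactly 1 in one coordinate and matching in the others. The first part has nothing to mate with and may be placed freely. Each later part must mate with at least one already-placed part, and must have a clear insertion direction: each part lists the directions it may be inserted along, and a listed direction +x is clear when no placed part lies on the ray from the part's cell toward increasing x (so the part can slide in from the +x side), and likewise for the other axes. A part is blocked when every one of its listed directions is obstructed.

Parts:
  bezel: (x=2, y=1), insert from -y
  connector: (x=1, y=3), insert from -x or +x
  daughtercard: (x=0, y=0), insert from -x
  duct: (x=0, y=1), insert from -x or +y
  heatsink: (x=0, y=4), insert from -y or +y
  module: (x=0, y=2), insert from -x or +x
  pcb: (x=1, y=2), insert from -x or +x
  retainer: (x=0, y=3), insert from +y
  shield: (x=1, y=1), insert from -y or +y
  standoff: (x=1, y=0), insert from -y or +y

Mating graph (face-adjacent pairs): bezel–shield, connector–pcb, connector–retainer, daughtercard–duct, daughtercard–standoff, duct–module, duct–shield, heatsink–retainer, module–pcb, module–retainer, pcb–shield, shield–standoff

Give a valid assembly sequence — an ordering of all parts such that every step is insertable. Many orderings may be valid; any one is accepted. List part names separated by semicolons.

1. duct@(0, 1) [-x clear] — {duct}
2. daughtercard@(0, 0) [-x clear] — {daughtercard, duct}
3. shield@(1, 1) [-y clear] — {daughtercard, duct, shield}
4. pcb@(1, 2) [-x clear] — {daughtercard, duct, pcb, shield}
5. connector@(1, 3) [-x clear] — {connector, daughtercard, duct, pcb, shield}
6. bezel@(2, 1) [-y clear] — {bezel, connector, daughtercard, duct, pcb, shield}
7. retainer@(0, 3) [+y clear] — {bezel, connector, daughtercard, duct, pcb, retainer, shield}
8. heatsink@(0, 4) [+y clear] — {bezel, connector, daughtercard, duct, heatsink, pcb, retainer, shield}
9. module@(0, 2) [-x clear] — {bezel, connector, daughtercard, duct, heatsink, module, pcb, retainer, shield}
10. standoff@(1, 0) [-y clear] — {bezel, connector, daughtercard, duct, heatsink, module, pcb, retainer, shield, standoff}

duct; daughtercard; shield; pcb; connector; bezel; retainer; heatsink; module; standoff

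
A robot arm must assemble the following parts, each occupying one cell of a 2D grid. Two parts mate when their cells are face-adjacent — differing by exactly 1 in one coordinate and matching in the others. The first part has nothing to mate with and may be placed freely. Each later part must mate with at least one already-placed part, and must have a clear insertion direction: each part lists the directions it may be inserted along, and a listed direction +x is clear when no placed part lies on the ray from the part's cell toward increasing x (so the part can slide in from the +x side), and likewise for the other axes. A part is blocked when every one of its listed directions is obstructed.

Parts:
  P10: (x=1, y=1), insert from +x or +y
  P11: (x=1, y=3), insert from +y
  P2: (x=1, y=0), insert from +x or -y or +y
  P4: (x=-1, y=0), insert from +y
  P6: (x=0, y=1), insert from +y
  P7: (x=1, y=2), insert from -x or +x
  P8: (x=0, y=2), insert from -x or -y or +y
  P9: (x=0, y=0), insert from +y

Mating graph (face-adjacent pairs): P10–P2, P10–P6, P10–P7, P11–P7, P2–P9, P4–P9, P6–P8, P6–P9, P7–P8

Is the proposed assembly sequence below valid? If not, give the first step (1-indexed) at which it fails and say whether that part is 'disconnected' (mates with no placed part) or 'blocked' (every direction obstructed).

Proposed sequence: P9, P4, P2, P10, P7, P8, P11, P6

1. P9@(0, 0) [+y clear] — {P9}
2. P4@(-1, 0) [+y clear] — {P4, P9}
3. P2@(1, 0) [+x clear] — {P2, P4, P9}
4. P10@(1, 1) [+x clear] — {P10, P2, P4, P9}
5. P7@(1, 2) [-x clear] — {P10, P2, P4, P7, P9}
6. P8@(0, 2) [-x clear] — {P10, P2, P4, P7, P8, P9}
7. P11@(1, 3) [+y clear] — {P10, P11, P2, P4, P7, P8, P9}
8. P6@(0, 1) — +y all obstructed ⇒ blocked

Invalid at step 8 (blocked)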